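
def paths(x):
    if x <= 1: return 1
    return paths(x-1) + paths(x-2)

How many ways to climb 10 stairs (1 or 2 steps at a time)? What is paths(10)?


Building up from base cases:
paths(0) = 1
paths(1) = 1
paths(2) = paths(1) + paths(0) = 1 + 1 = 2
paths(3) = paths(2) + paths(1) = 2 + 1 = 3
paths(4) = paths(3) + paths(2) = 3 + 2 = 5
paths(5) = paths(4) + paths(3) = 5 + 3 = 8
paths(6) = paths(5) + paths(4) = 8 + 5 = 13
paths(7) = paths(6) + paths(5) = 13 + 8 = 21
paths(8) = paths(7) + paths(6) = 21 + 13 = 34
paths(9) = paths(8) + paths(7) = 34 + 21 = 55
paths(10) = paths(9) + paths(8) = 55 + 34 = 89

89


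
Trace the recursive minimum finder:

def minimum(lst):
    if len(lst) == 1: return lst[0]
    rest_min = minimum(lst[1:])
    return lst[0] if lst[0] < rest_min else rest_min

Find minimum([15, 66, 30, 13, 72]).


minimum([15, 66, 30, 13, 72]): compare 15 with minimum([66, 30, 13, 72])
minimum([66, 30, 13, 72]): compare 66 with minimum([30, 13, 72])
minimum([30, 13, 72]): compare 30 with minimum([13, 72])
minimum([13, 72]): compare 13 with minimum([72])
minimum([72]) = 72  (base case)
Compare 13 with 72 -> 13
Compare 30 with 13 -> 13
Compare 66 with 13 -> 13
Compare 15 with 13 -> 13

13


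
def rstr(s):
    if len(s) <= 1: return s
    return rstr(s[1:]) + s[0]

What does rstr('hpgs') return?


rstr('hpgs') = rstr('pgs') + 'h'
rstr('pgs') = rstr('gs') + 'p'
rstr('gs') = rstr('s') + 'g'
rstr('s') = 's'  (base case)
Concatenating: 's' + 'g' + 'p' + 'h' = 'sgph'

sgph


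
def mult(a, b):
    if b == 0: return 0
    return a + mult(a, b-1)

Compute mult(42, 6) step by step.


mult(42, 6) = 42 + mult(42, 5)
mult(42, 5) = 42 + mult(42, 4)
mult(42, 4) = 42 + mult(42, 3)
mult(42, 3) = 42 + mult(42, 2)
mult(42, 2) = 42 + mult(42, 1)
mult(42, 1) = 42 + mult(42, 0)
mult(42, 0) = 0  (base case)
Total: 42 + 42 + 42 + 42 + 42 + 42 + 0 = 252

252


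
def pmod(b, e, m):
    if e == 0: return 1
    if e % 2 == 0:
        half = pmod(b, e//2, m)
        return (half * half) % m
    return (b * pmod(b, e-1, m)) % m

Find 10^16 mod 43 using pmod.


pmod(10, 16, 43): e is even, compute pmod(10, 8, 43)
  pmod(10, 8, 43): e is even, compute pmod(10, 4, 43)
    pmod(10, 4, 43): e is even, compute pmod(10, 2, 43)
      pmod(10, 2, 43): e is even, compute pmod(10, 1, 43)
        pmod(10, 1, 43): e is odd, compute pmod(10, 0, 43)
          pmod(10, 0, 43) = 1
        (10 * 1) % 43 = 10
      half=10, (10*10) % 43 = 14
    half=14, (14*14) % 43 = 24
  half=24, (24*24) % 43 = 17
half=17, (17*17) % 43 = 31

31


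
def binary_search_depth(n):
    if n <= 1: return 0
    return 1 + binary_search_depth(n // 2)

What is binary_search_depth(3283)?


3283 / 2 = 1641
1641 / 2 = 820
820 / 2 = 410
410 / 2 = 205
205 / 2 = 102
102 / 2 = 51
51 / 2 = 25
25 / 2 = 12
12 / 2 = 6
6 / 2 = 3
3 / 2 = 1
Reached 1 after 11 halvings

11


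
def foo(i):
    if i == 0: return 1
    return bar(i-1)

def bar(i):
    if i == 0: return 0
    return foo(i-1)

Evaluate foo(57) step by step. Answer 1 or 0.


foo(57) = bar(56)
bar(56) = foo(55)
foo(55) = bar(54)
bar(54) = foo(53)
foo(53) = bar(52)
bar(52) = foo(51)
foo(51) = bar(50)
bar(50) = foo(49)
foo(49) = bar(48)
bar(48) = foo(47)
foo(47) = bar(46)
bar(46) = foo(45)
foo(45) = bar(44)
bar(44) = foo(43)
foo(43) = bar(42)
bar(42) = foo(41)
foo(41) = bar(40)
bar(40) = foo(39)
foo(39) = bar(38)
bar(38) = foo(37)
foo(37) = bar(36)
bar(36) = foo(35)
foo(35) = bar(34)
bar(34) = foo(33)
foo(33) = bar(32)
bar(32) = foo(31)
foo(31) = bar(30)
bar(30) = foo(29)
foo(29) = bar(28)
bar(28) = foo(27)
foo(27) = bar(26)
bar(26) = foo(25)
foo(25) = bar(24)
bar(24) = foo(23)
foo(23) = bar(22)
bar(22) = foo(21)
foo(21) = bar(20)
bar(20) = foo(19)
foo(19) = bar(18)
bar(18) = foo(17)
foo(17) = bar(16)
bar(16) = foo(15)
foo(15) = bar(14)
bar(14) = foo(13)
foo(13) = bar(12)
bar(12) = foo(11)
foo(11) = bar(10)
bar(10) = foo(9)
foo(9) = bar(8)
bar(8) = foo(7)
foo(7) = bar(6)
bar(6) = foo(5)
foo(5) = bar(4)
bar(4) = foo(3)
foo(3) = bar(2)
bar(2) = foo(1)
foo(1) = bar(0)
bar(0) = 0  (base case)
Result: 0

0


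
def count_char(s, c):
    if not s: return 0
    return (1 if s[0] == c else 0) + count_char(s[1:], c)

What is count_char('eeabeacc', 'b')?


s[0]='e' != 'b' -> 0
s[0]='e' != 'b' -> 0
s[0]='a' != 'b' -> 0
s[0]='b' == 'b' -> 1
s[0]='e' != 'b' -> 0
s[0]='a' != 'b' -> 0
s[0]='c' != 'b' -> 0
s[0]='c' != 'b' -> 0
Sum: 0 + 0 + 0 + 1 + 0 + 0 + 0 + 0 = 1

1


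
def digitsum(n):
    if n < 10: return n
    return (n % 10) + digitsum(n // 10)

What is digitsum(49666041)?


digitsum(49666041) = 1 + digitsum(4966604)
digitsum(4966604) = 4 + digitsum(496660)
digitsum(496660) = 0 + digitsum(49666)
digitsum(49666) = 6 + digitsum(4966)
digitsum(4966) = 6 + digitsum(496)
digitsum(496) = 6 + digitsum(49)
digitsum(49) = 9 + digitsum(4)
digitsum(4) = 4  (base case)
Total: 1 + 4 + 0 + 6 + 6 + 6 + 9 + 4 = 36

36


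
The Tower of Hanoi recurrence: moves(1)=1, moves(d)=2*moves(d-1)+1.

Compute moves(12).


moves(12) = 2 * moves(11) + 1
moves(11) = 2 * moves(10) + 1
moves(10) = 2 * moves(9) + 1
moves(9) = 2 * moves(8) + 1
moves(8) = 2 * moves(7) + 1
moves(7) = 2 * moves(6) + 1
moves(6) = 2 * moves(5) + 1
moves(5) = 2 * moves(4) + 1
moves(4) = 2 * moves(3) + 1
moves(3) = 2 * moves(2) + 1
moves(2) = 2 * moves(1) + 1
moves(1) = 1  (base case)
moves(2) = 2 * 1 + 1 = 3
moves(3) = 2 * 3 + 1 = 7
moves(4) = 2 * 7 + 1 = 15
moves(5) = 2 * 15 + 1 = 31
moves(6) = 2 * 31 + 1 = 63
moves(7) = 2 * 63 + 1 = 127
moves(8) = 2 * 127 + 1 = 255
moves(9) = 2 * 255 + 1 = 511
moves(10) = 2 * 511 + 1 = 1023
moves(11) = 2 * 1023 + 1 = 2047
moves(12) = 2 * 2047 + 1 = 4095

4095


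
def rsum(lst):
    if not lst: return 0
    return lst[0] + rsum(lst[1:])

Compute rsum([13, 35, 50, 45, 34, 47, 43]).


rsum([13, 35, 50, 45, 34, 47, 43]) = 13 + rsum([35, 50, 45, 34, 47, 43])
rsum([35, 50, 45, 34, 47, 43]) = 35 + rsum([50, 45, 34, 47, 43])
rsum([50, 45, 34, 47, 43]) = 50 + rsum([45, 34, 47, 43])
rsum([45, 34, 47, 43]) = 45 + rsum([34, 47, 43])
rsum([34, 47, 43]) = 34 + rsum([47, 43])
rsum([47, 43]) = 47 + rsum([43])
rsum([43]) = 43 + rsum([])
rsum([]) = 0  (base case)
Total: 13 + 35 + 50 + 45 + 34 + 47 + 43 + 0 = 267

267


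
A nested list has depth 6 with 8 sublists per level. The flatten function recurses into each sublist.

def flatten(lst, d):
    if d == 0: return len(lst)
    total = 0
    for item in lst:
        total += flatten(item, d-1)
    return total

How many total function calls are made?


At depth 0 (root): 1 call
At depth 1: each of 1 parents calls flatten on 8 children = 8 calls
At depth 2: each of 8 parents calls flatten on 8 children = 64 calls
At depth 3: each of 64 parents calls flatten on 8 children = 512 calls
At depth 4: each of 512 parents calls flatten on 8 children = 4096 calls
At depth 5: each of 4096 parents calls flatten on 8 children = 32768 calls
At depth 6: each of 32768 parents calls flatten on 8 children = 262144 calls
Total: 1 + 8 + 64 + 512 + 4096 + 32768 + 262144 = 299593

299593


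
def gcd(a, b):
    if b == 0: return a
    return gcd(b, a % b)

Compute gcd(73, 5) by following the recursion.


gcd(73, 5) = gcd(5, 3)
gcd(5, 3) = gcd(3, 2)
gcd(3, 2) = gcd(2, 1)
gcd(2, 1) = gcd(1, 0)
gcd(1, 0) = 1  (base case)

1


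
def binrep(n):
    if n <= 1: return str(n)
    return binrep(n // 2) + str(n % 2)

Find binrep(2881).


binrep(2881) = binrep(1440) + '1'
binrep(1440) = binrep(720) + '0'
binrep(720) = binrep(360) + '0'
binrep(360) = binrep(180) + '0'
binrep(180) = binrep(90) + '0'
binrep(90) = binrep(45) + '0'
binrep(45) = binrep(22) + '1'
binrep(22) = binrep(11) + '0'
binrep(11) = binrep(5) + '1'
binrep(5) = binrep(2) + '1'
binrep(2) = binrep(1) + '0'
binrep(1) = '1'  (base case)
Concatenating: '1' + '0' + '1' + '1' + '0' + '1' + '0' + '0' + '0' + '0' + '0' + '1' = '101101000001'

101101000001


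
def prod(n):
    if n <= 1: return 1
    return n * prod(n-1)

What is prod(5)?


prod(5)
= 5 * prod(4)
= 5 * 4 * prod(3)
= 5 * 4 * 3 * prod(2)
= 5 * 4 * 3 * 2 * prod(1)
= 5 * 4 * 3 * 2 * 1
= 120

120


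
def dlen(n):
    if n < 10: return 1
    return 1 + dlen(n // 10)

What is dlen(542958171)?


dlen(542958171) = 1 + dlen(54295817)
dlen(54295817) = 1 + dlen(5429581)
dlen(5429581) = 1 + dlen(542958)
dlen(542958) = 1 + dlen(54295)
dlen(54295) = 1 + dlen(5429)
dlen(5429) = 1 + dlen(542)
dlen(542) = 1 + dlen(54)
dlen(54) = 1 + dlen(5)
dlen(5) = 1  (base case: 5 < 10)
Unwinding: 1 + 1 + 1 + 1 + 1 + 1 + 1 + 1 + 1 = 9

9


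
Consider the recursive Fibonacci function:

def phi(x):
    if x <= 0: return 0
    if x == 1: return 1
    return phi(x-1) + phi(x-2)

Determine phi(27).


Computing phi(27) bottom-up:
phi(0) = 0
phi(1) = 1
phi(2) = phi(1) + phi(0) = 1 + 0 = 1
phi(3) = phi(2) + phi(1) = 1 + 1 = 2
phi(4) = phi(3) + phi(2) = 2 + 1 = 3
phi(5) = phi(4) + phi(3) = 3 + 2 = 5
phi(6) = phi(5) + phi(4) = 5 + 3 = 8
phi(7) = phi(6) + phi(5) = 8 + 5 = 13
phi(8) = phi(7) + phi(6) = 13 + 8 = 21
phi(9) = phi(8) + phi(7) = 21 + 13 = 34
phi(10) = phi(9) + phi(8) = 34 + 21 = 55
phi(11) = phi(10) + phi(9) = 55 + 34 = 89
phi(12) = phi(11) + phi(10) = 89 + 55 = 144
phi(13) = phi(12) + phi(11) = 144 + 89 = 233
phi(14) = phi(13) + phi(12) = 233 + 144 = 377
phi(15) = phi(14) + phi(13) = 377 + 233 = 610
phi(16) = phi(15) + phi(14) = 610 + 377 = 987
phi(17) = phi(16) + phi(15) = 987 + 610 = 1597
phi(18) = phi(17) + phi(16) = 1597 + 987 = 2584
phi(19) = phi(18) + phi(17) = 2584 + 1597 = 4181
phi(20) = phi(19) + phi(18) = 4181 + 2584 = 6765
phi(21) = phi(20) + phi(19) = 6765 + 4181 = 10946
phi(22) = phi(21) + phi(20) = 10946 + 6765 = 17711
phi(23) = phi(22) + phi(21) = 17711 + 10946 = 28657
phi(24) = phi(23) + phi(22) = 28657 + 17711 = 46368
phi(25) = phi(24) + phi(23) = 46368 + 28657 = 75025
phi(26) = phi(25) + phi(24) = 75025 + 46368 = 121393
phi(27) = phi(26) + phi(25) = 121393 + 75025 = 196418

196418


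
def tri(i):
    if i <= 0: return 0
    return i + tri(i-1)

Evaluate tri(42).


tri(42)
= 42 + 41 + 40 + 39 + 38 + 37 + 36 + 35 + 34 + 33 + 32 + 31 + 30 + 29 + 28 + 27 + 26 + 25 + 24 + 23 + 22 + 21 + 20 + 19 + 18 + 17 + 16 + 15 + 14 + 13 + 12 + 11 + 10 + 9 + 8 + 7 + 6 + 5 + 4 + 3 + 2 + 1 + tri(0)
= 42 + 41 + 40 + 39 + 38 + 37 + 36 + 35 + 34 + 33 + 32 + 31 + 30 + 29 + 28 + 27 + 26 + 25 + 24 + 23 + 22 + 21 + 20 + 19 + 18 + 17 + 16 + 15 + 14 + 13 + 12 + 11 + 10 + 9 + 8 + 7 + 6 + 5 + 4 + 3 + 2 + 1 + 0
= 903

903


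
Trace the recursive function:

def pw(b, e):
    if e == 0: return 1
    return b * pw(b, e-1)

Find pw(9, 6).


pw(9, 6)
= 9 * pw(9, 5)
= 9 * 9 * pw(9, 4)
= 9 * 9 * 9 * pw(9, 3)
= 9 * 9 * 9 * 9 * pw(9, 2)
= 9 * 9 * 9 * 9 * 9 * pw(9, 1)
= 9 * 9 * 9 * 9 * 9 * 9 * pw(9, 0)
= 9 * 9 * 9 * 9 * 9 * 9 * 1
= 531441

531441


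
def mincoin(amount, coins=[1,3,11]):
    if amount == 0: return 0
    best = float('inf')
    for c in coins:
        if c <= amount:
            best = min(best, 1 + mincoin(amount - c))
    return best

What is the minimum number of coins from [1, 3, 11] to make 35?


Building up with DP:
mincoin(0) = 0
mincoin(1) = min(1+mincoin(0)=1+0=1) = 1
mincoin(2) = min(1+mincoin(1)=1+1=2) = 2
mincoin(3) = min(1+mincoin(2)=1+2=3, 1+mincoin(0)=1+0=1) = 1
mincoin(4) = min(1+mincoin(3)=1+1=2, 1+mincoin(1)=1+1=2) = 2
mincoin(5) = min(1+mincoin(4)=1+2=3, 1+mincoin(2)=1+2=3) = 3
mincoin(6) = min(1+mincoin(5)=1+3=4, 1+mincoin(3)=1+1=2) = 2
mincoin(7) = min(1+mincoin(6)=1+2=3, 1+mincoin(4)=1+2=3) = 3
mincoin(8) = min(1+mincoin(7)=1+3=4, 1+mincoin(5)=1+3=4) = 4
mincoin(9) = min(1+mincoin(8)=1+4=5, 1+mincoin(6)=1+2=3) = 3
mincoin(10) = min(1+mincoin(9)=1+3=4, 1+mincoin(7)=1+3=4) = 4
mincoin(11) = min(1+mincoin(10)=1+4=5, 1+mincoin(8)=1+4=5, 1+mincoin(0)=1+0=1) = 1
mincoin(12) = min(1+mincoin(11)=1+1=2, 1+mincoin(9)=1+3=4, 1+mincoin(1)=1+1=2) = 2
mincoin(13) = min(1+mincoin(12)=1+2=3, 1+mincoin(10)=1+4=5, 1+mincoin(2)=1+2=3) = 3
mincoin(14) = min(1+mincoin(13)=1+3=4, 1+mincoin(11)=1+1=2, 1+mincoin(3)=1+1=2) = 2
mincoin(15) = min(1+mincoin(14)=1+2=3, 1+mincoin(12)=1+2=3, 1+mincoin(4)=1+2=3) = 3
mincoin(16) = min(1+mincoin(15)=1+3=4, 1+mincoin(13)=1+3=4, 1+mincoin(5)=1+3=4) = 4
mincoin(17) = min(1+mincoin(16)=1+4=5, 1+mincoin(14)=1+2=3, 1+mincoin(6)=1+2=3) = 3
mincoin(18) = min(1+mincoin(17)=1+3=4, 1+mincoin(15)=1+3=4, 1+mincoin(7)=1+3=4) = 4
mincoin(19) = min(1+mincoin(18)=1+4=5, 1+mincoin(16)=1+4=5, 1+mincoin(8)=1+4=5) = 5
mincoin(20) = min(1+mincoin(19)=1+5=6, 1+mincoin(17)=1+3=4, 1+mincoin(9)=1+3=4) = 4
mincoin(21) = min(1+mincoin(20)=1+4=5, 1+mincoin(18)=1+4=5, 1+mincoin(10)=1+4=5) = 5
mincoin(22) = min(1+mincoin(21)=1+5=6, 1+mincoin(19)=1+5=6, 1+mincoin(11)=1+1=2) = 2
mincoin(23) = min(1+mincoin(22)=1+2=3, 1+mincoin(20)=1+4=5, 1+mincoin(12)=1+2=3) = 3
mincoin(24) = min(1+mincoin(23)=1+3=4, 1+mincoin(21)=1+5=6, 1+mincoin(13)=1+3=4) = 4
mincoin(25) = min(1+mincoin(24)=1+4=5, 1+mincoin(22)=1+2=3, 1+mincoin(14)=1+2=3) = 3
mincoin(26) = min(1+mincoin(25)=1+3=4, 1+mincoin(23)=1+3=4, 1+mincoin(15)=1+3=4) = 4
mincoin(27) = min(1+mincoin(26)=1+4=5, 1+mincoin(24)=1+4=5, 1+mincoin(16)=1+4=5) = 5
mincoin(28) = min(1+mincoin(27)=1+5=6, 1+mincoin(25)=1+3=4, 1+mincoin(17)=1+3=4) = 4
mincoin(29) = min(1+mincoin(28)=1+4=5, 1+mincoin(26)=1+4=5, 1+mincoin(18)=1+4=5) = 5
mincoin(30) = min(1+mincoin(29)=1+5=6, 1+mincoin(27)=1+5=6, 1+mincoin(19)=1+5=6) = 6
mincoin(31) = min(1+mincoin(30)=1+6=7, 1+mincoin(28)=1+4=5, 1+mincoin(20)=1+4=5) = 5
mincoin(32) = min(1+mincoin(31)=1+5=6, 1+mincoin(29)=1+5=6, 1+mincoin(21)=1+5=6) = 6
mincoin(33) = min(1+mincoin(32)=1+6=7, 1+mincoin(30)=1+6=7, 1+mincoin(22)=1+2=3) = 3
mincoin(34) = min(1+mincoin(33)=1+3=4, 1+mincoin(31)=1+5=6, 1+mincoin(23)=1+3=4) = 4
mincoin(35) = min(1+mincoin(34)=1+4=5, 1+mincoin(32)=1+6=7, 1+mincoin(24)=1+4=5) = 5

5


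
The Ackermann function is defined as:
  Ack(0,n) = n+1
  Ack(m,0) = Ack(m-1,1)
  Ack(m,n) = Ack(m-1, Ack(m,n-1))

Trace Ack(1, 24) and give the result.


Ack(1, 24) = Ack(0, Ack(1, 23))
  Ack(1, 23) = Ack(0, Ack(1, 22))
    Ack(1, 22) = Ack(0, Ack(1, 21))
      Ack(1, 21) = Ack(0, Ack(1, 20))
        Ack(1, 20) = Ack(0, Ack(1, 19))
          Ack(1, 19) = Ack(0, Ack(1, 18))
          Ack(1, 18) = Ack(0, Ack(1, 17))
          Ack(1, 17) = Ack(0, Ack(1, 16))
          Ack(1, 16) = Ack(0, Ack(1, 15))
          Ack(1, 15) = Ack(0, Ack(1, 14))
          Ack(1, 14) = Ack(0, Ack(1, 13))
          Ack(1, 13) = Ack(0, Ack(1, 12))
          Ack(1, 12) = Ack(0, Ack(1, 11))
          Ack(1, 11) = Ack(0, Ack(1, 10))
          Ack(1, 10) = Ack(0, Ack(1, 9))
          Ack(1, 9) = Ack(0, Ack(1, 8))
          Ack(1, 8) = Ack(0, Ack(1, 7))
          Ack(1, 7) = Ack(0, Ack(1, 6))
          Ack(1, 6) = Ack(0, Ack(1, 5))
          Ack(1, 5) = Ack(0, Ack(1, 4))
          Ack(1, 4) = Ack(0, Ack(1, 3))
          Ack(1, 3) = Ack(0, Ack(1, 2))
          Ack(1, 2) = Ack(0, Ack(1, 1))
          Ack(1, 1) = Ack(0, Ack(1, 0))
          Ack(1, 0) = Ack(0, 1)
... (trace truncated)
Result: Ack(1, 24) = 26

26


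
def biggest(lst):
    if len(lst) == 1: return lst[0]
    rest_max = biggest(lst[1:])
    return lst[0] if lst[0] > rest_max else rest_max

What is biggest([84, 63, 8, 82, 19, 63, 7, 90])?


biggest([84, 63, 8, 82, 19, 63, 7, 90]): compare 84 with biggest([63, 8, 82, 19, 63, 7, 90])
biggest([63, 8, 82, 19, 63, 7, 90]): compare 63 with biggest([8, 82, 19, 63, 7, 90])
biggest([8, 82, 19, 63, 7, 90]): compare 8 with biggest([82, 19, 63, 7, 90])
biggest([82, 19, 63, 7, 90]): compare 82 with biggest([19, 63, 7, 90])
biggest([19, 63, 7, 90]): compare 19 with biggest([63, 7, 90])
biggest([63, 7, 90]): compare 63 with biggest([7, 90])
biggest([7, 90]): compare 7 with biggest([90])
biggest([90]) = 90  (base case)
Compare 7 with 90 -> 90
Compare 63 with 90 -> 90
Compare 19 with 90 -> 90
Compare 82 with 90 -> 90
Compare 8 with 90 -> 90
Compare 63 with 90 -> 90
Compare 84 with 90 -> 90

90


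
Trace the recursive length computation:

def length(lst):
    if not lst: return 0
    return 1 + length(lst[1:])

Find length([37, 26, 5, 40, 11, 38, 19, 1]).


length([37, 26, 5, 40, 11, 38, 19, 1]) = 1 + length([26, 5, 40, 11, 38, 19, 1])
length([26, 5, 40, 11, 38, 19, 1]) = 1 + length([5, 40, 11, 38, 19, 1])
length([5, 40, 11, 38, 19, 1]) = 1 + length([40, 11, 38, 19, 1])
length([40, 11, 38, 19, 1]) = 1 + length([11, 38, 19, 1])
length([11, 38, 19, 1]) = 1 + length([38, 19, 1])
length([38, 19, 1]) = 1 + length([19, 1])
length([19, 1]) = 1 + length([1])
length([1]) = 1 + length([])
length([]) = 0  (base case)
Unwinding: 1 + 1 + 1 + 1 + 1 + 1 + 1 + 1 + 0 = 8

8


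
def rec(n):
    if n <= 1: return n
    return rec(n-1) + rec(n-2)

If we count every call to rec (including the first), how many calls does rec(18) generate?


Let C(n) = total calls for rec(n)
C(0) = 1, C(1) = 1
C(2) = 1 + C(1) + C(0) = 1 + 1 + 1 = 3
C(3) = 1 + C(2) + C(1) = 1 + 3 + 1 = 5
C(4) = 1 + C(3) + C(2) = 1 + 5 + 3 = 9
C(5) = 1 + C(4) + C(3) = 1 + 9 + 5 = 15
C(6) = 1 + C(5) + C(4) = 1 + 15 + 9 = 25
C(7) = 1 + C(6) + C(5) = 1 + 25 + 15 = 41
C(8) = 1 + C(7) + C(6) = 1 + 41 + 25 = 67
C(9) = 1 + C(8) + C(7) = 1 + 67 + 41 = 109
C(10) = 1 + C(9) + C(8) = 1 + 109 + 67 = 177
C(11) = 1 + C(10) + C(9) = 1 + 177 + 109 = 287
C(12) = 1 + C(11) + C(10) = 1 + 287 + 177 = 465
C(13) = 1 + C(12) + C(11) = 1 + 465 + 287 = 753
C(14) = 1 + C(13) + C(12) = 1 + 753 + 465 = 1219
C(15) = 1 + C(14) + C(13) = 1 + 1219 + 753 = 1973
C(16) = 1 + C(15) + C(14) = 1 + 1973 + 1219 = 3193
C(17) = 1 + C(16) + C(15) = 1 + 3193 + 1973 = 5167
C(18) = 1 + C(17) + C(16) = 1 + 5167 + 3193 = 8361

8361


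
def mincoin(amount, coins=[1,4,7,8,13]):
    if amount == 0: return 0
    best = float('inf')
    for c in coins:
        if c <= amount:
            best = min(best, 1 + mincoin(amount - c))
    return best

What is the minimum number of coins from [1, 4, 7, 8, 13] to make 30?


Building up with DP:
mincoin(0) = 0
mincoin(1) = min(1+mincoin(0)=1+0=1) = 1
mincoin(2) = min(1+mincoin(1)=1+1=2) = 2
mincoin(3) = min(1+mincoin(2)=1+2=3) = 3
mincoin(4) = min(1+mincoin(3)=1+3=4, 1+mincoin(0)=1+0=1) = 1
mincoin(5) = min(1+mincoin(4)=1+1=2, 1+mincoin(1)=1+1=2) = 2
mincoin(6) = min(1+mincoin(5)=1+2=3, 1+mincoin(2)=1+2=3) = 3
mincoin(7) = min(1+mincoin(6)=1+3=4, 1+mincoin(3)=1+3=4, 1+mincoin(0)=1+0=1) = 1
mincoin(8) = min(1+mincoin(7)=1+1=2, 1+mincoin(4)=1+1=2, 1+mincoin(1)=1+1=2, 1+mincoin(0)=1+0=1) = 1
mincoin(9) = min(1+mincoin(8)=1+1=2, 1+mincoin(5)=1+2=3, 1+mincoin(2)=1+2=3, 1+mincoin(1)=1+1=2) = 2
mincoin(10) = min(1+mincoin(9)=1+2=3, 1+mincoin(6)=1+3=4, 1+mincoin(3)=1+3=4, 1+mincoin(2)=1+2=3) = 3
mincoin(11) = min(1+mincoin(10)=1+3=4, 1+mincoin(7)=1+1=2, 1+mincoin(4)=1+1=2, 1+mincoin(3)=1+3=4) = 2
mincoin(12) = min(1+mincoin(11)=1+2=3, 1+mincoin(8)=1+1=2, 1+mincoin(5)=1+2=3, 1+mincoin(4)=1+1=2) = 2
mincoin(13) = min(1+mincoin(12)=1+2=3, 1+mincoin(9)=1+2=3, 1+mincoin(6)=1+3=4, 1+mincoin(5)=1+2=3, 1+mincoin(0)=1+0=1) = 1
mincoin(14) = min(1+mincoin(13)=1+1=2, 1+mincoin(10)=1+3=4, 1+mincoin(7)=1+1=2, 1+mincoin(6)=1+3=4, 1+mincoin(1)=1+1=2) = 2
mincoin(15) = min(1+mincoin(14)=1+2=3, 1+mincoin(11)=1+2=3, 1+mincoin(8)=1+1=2, 1+mincoin(7)=1+1=2, 1+mincoin(2)=1+2=3) = 2
mincoin(16) = min(1+mincoin(15)=1+2=3, 1+mincoin(12)=1+2=3, 1+mincoin(9)=1+2=3, 1+mincoin(8)=1+1=2, 1+mincoin(3)=1+3=4) = 2
mincoin(17) = min(1+mincoin(16)=1+2=3, 1+mincoin(13)=1+1=2, 1+mincoin(10)=1+3=4, 1+mincoin(9)=1+2=3, 1+mincoin(4)=1+1=2) = 2
mincoin(18) = min(1+mincoin(17)=1+2=3, 1+mincoin(14)=1+2=3, 1+mincoin(11)=1+2=3, 1+mincoin(10)=1+3=4, 1+mincoin(5)=1+2=3) = 3
mincoin(19) = min(1+mincoin(18)=1+3=4, 1+mincoin(15)=1+2=3, 1+mincoin(12)=1+2=3, 1+mincoin(11)=1+2=3, 1+mincoin(6)=1+3=4) = 3
mincoin(20) = min(1+mincoin(19)=1+3=4, 1+mincoin(16)=1+2=3, 1+mincoin(13)=1+1=2, 1+mincoin(12)=1+2=3, 1+mincoin(7)=1+1=2) = 2
mincoin(21) = min(1+mincoin(20)=1+2=3, 1+mincoin(17)=1+2=3, 1+mincoin(14)=1+2=3, 1+mincoin(13)=1+1=2, 1+mincoin(8)=1+1=2) = 2
mincoin(22) = min(1+mincoin(21)=1+2=3, 1+mincoin(18)=1+3=4, 1+mincoin(15)=1+2=3, 1+mincoin(14)=1+2=3, 1+mincoin(9)=1+2=3) = 3
mincoin(23) = min(1+mincoin(22)=1+3=4, 1+mincoin(19)=1+3=4, 1+mincoin(16)=1+2=3, 1+mincoin(15)=1+2=3, 1+mincoin(10)=1+3=4) = 3
mincoin(24) = min(1+mincoin(23)=1+3=4, 1+mincoin(20)=1+2=3, 1+mincoin(17)=1+2=3, 1+mincoin(16)=1+2=3, 1+mincoin(11)=1+2=3) = 3
mincoin(25) = min(1+mincoin(24)=1+3=4, 1+mincoin(21)=1+2=3, 1+mincoin(18)=1+3=4, 1+mincoin(17)=1+2=3, 1+mincoin(12)=1+2=3) = 3
mincoin(26) = min(1+mincoin(25)=1+3=4, 1+mincoin(22)=1+3=4, 1+mincoin(19)=1+3=4, 1+mincoin(18)=1+3=4, 1+mincoin(13)=1+1=2) = 2
mincoin(27) = min(1+mincoin(26)=1+2=3, 1+mincoin(23)=1+3=4, 1+mincoin(20)=1+2=3, 1+mincoin(19)=1+3=4, 1+mincoin(14)=1+2=3) = 3
mincoin(28) = min(1+mincoin(27)=1+3=4, 1+mincoin(24)=1+3=4, 1+mincoin(21)=1+2=3, 1+mincoin(20)=1+2=3, 1+mincoin(15)=1+2=3) = 3
mincoin(29) = min(1+mincoin(28)=1+3=4, 1+mincoin(25)=1+3=4, 1+mincoin(22)=1+3=4, 1+mincoin(21)=1+2=3, 1+mincoin(16)=1+2=3) = 3
mincoin(30) = min(1+mincoin(29)=1+3=4, 1+mincoin(26)=1+2=3, 1+mincoin(23)=1+3=4, 1+mincoin(22)=1+3=4, 1+mincoin(17)=1+2=3) = 3

3


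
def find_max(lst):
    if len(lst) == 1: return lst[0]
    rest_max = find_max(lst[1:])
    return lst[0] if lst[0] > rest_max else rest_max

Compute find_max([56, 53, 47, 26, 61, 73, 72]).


find_max([56, 53, 47, 26, 61, 73, 72]): compare 56 with find_max([53, 47, 26, 61, 73, 72])
find_max([53, 47, 26, 61, 73, 72]): compare 53 with find_max([47, 26, 61, 73, 72])
find_max([47, 26, 61, 73, 72]): compare 47 with find_max([26, 61, 73, 72])
find_max([26, 61, 73, 72]): compare 26 with find_max([61, 73, 72])
find_max([61, 73, 72]): compare 61 with find_max([73, 72])
find_max([73, 72]): compare 73 with find_max([72])
find_max([72]) = 72  (base case)
Compare 73 with 72 -> 73
Compare 61 with 73 -> 73
Compare 26 with 73 -> 73
Compare 47 with 73 -> 73
Compare 53 with 73 -> 73
Compare 56 with 73 -> 73

73


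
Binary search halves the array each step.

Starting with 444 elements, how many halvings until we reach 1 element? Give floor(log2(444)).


444 / 2 = 222
222 / 2 = 111
111 / 2 = 55
55 / 2 = 27
27 / 2 = 13
13 / 2 = 6
6 / 2 = 3
3 / 2 = 1
Reached 1 after 8 halvings

8


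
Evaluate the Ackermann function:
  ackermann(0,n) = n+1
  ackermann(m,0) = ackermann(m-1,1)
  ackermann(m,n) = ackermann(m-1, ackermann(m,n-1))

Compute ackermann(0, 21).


ackermann(0, 21) = 22
Result: ackermann(0, 21) = 22

22


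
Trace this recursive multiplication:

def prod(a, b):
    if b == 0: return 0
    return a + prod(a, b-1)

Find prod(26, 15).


prod(26, 15) = 26 + prod(26, 14)
prod(26, 14) = 26 + prod(26, 13)
prod(26, 13) = 26 + prod(26, 12)
prod(26, 12) = 26 + prod(26, 11)
prod(26, 11) = 26 + prod(26, 10)
prod(26, 10) = 26 + prod(26, 9)
prod(26, 9) = 26 + prod(26, 8)
prod(26, 8) = 26 + prod(26, 7)
prod(26, 7) = 26 + prod(26, 6)
prod(26, 6) = 26 + prod(26, 5)
prod(26, 5) = 26 + prod(26, 4)
prod(26, 4) = 26 + prod(26, 3)
prod(26, 3) = 26 + prod(26, 2)
prod(26, 2) = 26 + prod(26, 1)
prod(26, 1) = 26 + prod(26, 0)
prod(26, 0) = 0  (base case)
Total: 26 + 26 + 26 + 26 + 26 + 26 + 26 + 26 + 26 + 26 + 26 + 26 + 26 + 26 + 26 + 0 = 390

390


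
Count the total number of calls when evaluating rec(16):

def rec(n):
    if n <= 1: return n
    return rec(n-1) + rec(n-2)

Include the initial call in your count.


Let C(n) = total calls for rec(n)
C(0) = 1, C(1) = 1
C(2) = 1 + C(1) + C(0) = 1 + 1 + 1 = 3
C(3) = 1 + C(2) + C(1) = 1 + 3 + 1 = 5
C(4) = 1 + C(3) + C(2) = 1 + 5 + 3 = 9
C(5) = 1 + C(4) + C(3) = 1 + 9 + 5 = 15
C(6) = 1 + C(5) + C(4) = 1 + 15 + 9 = 25
C(7) = 1 + C(6) + C(5) = 1 + 25 + 15 = 41
C(8) = 1 + C(7) + C(6) = 1 + 41 + 25 = 67
C(9) = 1 + C(8) + C(7) = 1 + 67 + 41 = 109
C(10) = 1 + C(9) + C(8) = 1 + 109 + 67 = 177
C(11) = 1 + C(10) + C(9) = 1 + 177 + 109 = 287
C(12) = 1 + C(11) + C(10) = 1 + 287 + 177 = 465
C(13) = 1 + C(12) + C(11) = 1 + 465 + 287 = 753
C(14) = 1 + C(13) + C(12) = 1 + 753 + 465 = 1219
C(15) = 1 + C(14) + C(13) = 1 + 1219 + 753 = 1973
C(16) = 1 + C(15) + C(14) = 1 + 1973 + 1219 = 3193

3193


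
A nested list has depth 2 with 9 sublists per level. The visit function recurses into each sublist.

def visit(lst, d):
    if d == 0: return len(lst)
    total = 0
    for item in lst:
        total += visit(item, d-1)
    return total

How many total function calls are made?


At depth 0 (root): 1 call
At depth 1: each of 1 parents calls visit on 9 children = 9 calls
At depth 2: each of 9 parents calls visit on 9 children = 81 calls
Total: 1 + 9 + 81 = 91

91


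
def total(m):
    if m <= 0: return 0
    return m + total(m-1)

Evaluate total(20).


total(20)
= 20 + 19 + 18 + 17 + 16 + 15 + 14 + 13 + 12 + 11 + 10 + 9 + 8 + 7 + 6 + 5 + 4 + 3 + 2 + 1 + total(0)
= 20 + 19 + 18 + 17 + 16 + 15 + 14 + 13 + 12 + 11 + 10 + 9 + 8 + 7 + 6 + 5 + 4 + 3 + 2 + 1 + 0
= 210

210


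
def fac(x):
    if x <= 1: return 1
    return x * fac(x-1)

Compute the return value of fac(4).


fac(4)
= 4 * fac(3)
= 4 * 3 * fac(2)
= 4 * 3 * 2 * fac(1)
= 4 * 3 * 2 * 1
= 24

24


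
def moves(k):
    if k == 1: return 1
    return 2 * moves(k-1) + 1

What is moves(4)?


moves(4) = 2 * moves(3) + 1
moves(3) = 2 * moves(2) + 1
moves(2) = 2 * moves(1) + 1
moves(1) = 1  (base case)
moves(2) = 2 * 1 + 1 = 3
moves(3) = 2 * 3 + 1 = 7
moves(4) = 2 * 7 + 1 = 15

15


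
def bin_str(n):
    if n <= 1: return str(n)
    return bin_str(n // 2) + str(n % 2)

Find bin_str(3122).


bin_str(3122) = bin_str(1561) + '0'
bin_str(1561) = bin_str(780) + '1'
bin_str(780) = bin_str(390) + '0'
bin_str(390) = bin_str(195) + '0'
bin_str(195) = bin_str(97) + '1'
bin_str(97) = bin_str(48) + '1'
bin_str(48) = bin_str(24) + '0'
bin_str(24) = bin_str(12) + '0'
bin_str(12) = bin_str(6) + '0'
bin_str(6) = bin_str(3) + '0'
bin_str(3) = bin_str(1) + '1'
bin_str(1) = '1'  (base case)
Concatenating: '1' + '1' + '0' + '0' + '0' + '0' + '1' + '1' + '0' + '0' + '1' + '0' = '110000110010'

110000110010


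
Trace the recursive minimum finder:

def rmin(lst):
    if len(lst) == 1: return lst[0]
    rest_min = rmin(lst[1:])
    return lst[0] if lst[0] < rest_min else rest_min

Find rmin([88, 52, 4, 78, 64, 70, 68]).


rmin([88, 52, 4, 78, 64, 70, 68]): compare 88 with rmin([52, 4, 78, 64, 70, 68])
rmin([52, 4, 78, 64, 70, 68]): compare 52 with rmin([4, 78, 64, 70, 68])
rmin([4, 78, 64, 70, 68]): compare 4 with rmin([78, 64, 70, 68])
rmin([78, 64, 70, 68]): compare 78 with rmin([64, 70, 68])
rmin([64, 70, 68]): compare 64 with rmin([70, 68])
rmin([70, 68]): compare 70 with rmin([68])
rmin([68]) = 68  (base case)
Compare 70 with 68 -> 68
Compare 64 with 68 -> 64
Compare 78 with 64 -> 64
Compare 4 with 64 -> 4
Compare 52 with 4 -> 4
Compare 88 with 4 -> 4

4


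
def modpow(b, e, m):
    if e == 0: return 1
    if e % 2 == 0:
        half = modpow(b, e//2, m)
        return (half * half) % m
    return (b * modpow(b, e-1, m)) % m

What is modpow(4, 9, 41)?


modpow(4, 9, 41): e is odd, compute modpow(4, 8, 41)
  modpow(4, 8, 41): e is even, compute modpow(4, 4, 41)
    modpow(4, 4, 41): e is even, compute modpow(4, 2, 41)
      modpow(4, 2, 41): e is even, compute modpow(4, 1, 41)
        modpow(4, 1, 41): e is odd, compute modpow(4, 0, 41)
          modpow(4, 0, 41) = 1
        (4 * 1) % 41 = 4
      half=4, (4*4) % 41 = 16
    half=16, (16*16) % 41 = 10
  half=10, (10*10) % 41 = 18
(4 * 18) % 41 = 31

31


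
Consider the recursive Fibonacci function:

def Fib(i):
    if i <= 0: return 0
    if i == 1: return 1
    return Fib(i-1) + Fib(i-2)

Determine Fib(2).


Computing Fib(2) bottom-up:
Fib(0) = 0
Fib(1) = 1
Fib(2) = Fib(1) + Fib(0) = 1 + 0 = 1

1


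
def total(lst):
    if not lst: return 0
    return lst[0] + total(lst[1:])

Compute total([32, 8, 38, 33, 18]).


total([32, 8, 38, 33, 18]) = 32 + total([8, 38, 33, 18])
total([8, 38, 33, 18]) = 8 + total([38, 33, 18])
total([38, 33, 18]) = 38 + total([33, 18])
total([33, 18]) = 33 + total([18])
total([18]) = 18 + total([])
total([]) = 0  (base case)
Total: 32 + 8 + 38 + 33 + 18 + 0 = 129

129


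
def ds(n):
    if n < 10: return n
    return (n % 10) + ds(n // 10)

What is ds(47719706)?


ds(47719706) = 6 + ds(4771970)
ds(4771970) = 0 + ds(477197)
ds(477197) = 7 + ds(47719)
ds(47719) = 9 + ds(4771)
ds(4771) = 1 + ds(477)
ds(477) = 7 + ds(47)
ds(47) = 7 + ds(4)
ds(4) = 4  (base case)
Total: 6 + 0 + 7 + 9 + 1 + 7 + 7 + 4 = 41

41


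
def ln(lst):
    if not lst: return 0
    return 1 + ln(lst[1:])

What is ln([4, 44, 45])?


ln([4, 44, 45]) = 1 + ln([44, 45])
ln([44, 45]) = 1 + ln([45])
ln([45]) = 1 + ln([])
ln([]) = 0  (base case)
Unwinding: 1 + 1 + 1 + 0 = 3

3


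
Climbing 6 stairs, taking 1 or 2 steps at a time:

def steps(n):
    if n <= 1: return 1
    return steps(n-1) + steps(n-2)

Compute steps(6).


Building up from base cases:
steps(0) = 1
steps(1) = 1
steps(2) = steps(1) + steps(0) = 1 + 1 = 2
steps(3) = steps(2) + steps(1) = 2 + 1 = 3
steps(4) = steps(3) + steps(2) = 3 + 2 = 5
steps(5) = steps(4) + steps(3) = 5 + 3 = 8
steps(6) = steps(5) + steps(4) = 8 + 5 = 13

13


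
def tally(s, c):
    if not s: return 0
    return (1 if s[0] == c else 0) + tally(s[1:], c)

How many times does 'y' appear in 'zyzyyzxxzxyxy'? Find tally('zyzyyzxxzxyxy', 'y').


s[0]='z' != 'y' -> 0
s[0]='y' == 'y' -> 1
s[0]='z' != 'y' -> 0
s[0]='y' == 'y' -> 1
s[0]='y' == 'y' -> 1
s[0]='z' != 'y' -> 0
s[0]='x' != 'y' -> 0
s[0]='x' != 'y' -> 0
s[0]='z' != 'y' -> 0
s[0]='x' != 'y' -> 0
s[0]='y' == 'y' -> 1
s[0]='x' != 'y' -> 0
s[0]='y' == 'y' -> 1
Sum: 0 + 1 + 0 + 1 + 1 + 0 + 0 + 0 + 0 + 0 + 1 + 0 + 1 = 5

5


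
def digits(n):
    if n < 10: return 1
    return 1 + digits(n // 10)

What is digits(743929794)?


digits(743929794) = 1 + digits(74392979)
digits(74392979) = 1 + digits(7439297)
digits(7439297) = 1 + digits(743929)
digits(743929) = 1 + digits(74392)
digits(74392) = 1 + digits(7439)
digits(7439) = 1 + digits(743)
digits(743) = 1 + digits(74)
digits(74) = 1 + digits(7)
digits(7) = 1  (base case: 7 < 10)
Unwinding: 1 + 1 + 1 + 1 + 1 + 1 + 1 + 1 + 1 = 9

9


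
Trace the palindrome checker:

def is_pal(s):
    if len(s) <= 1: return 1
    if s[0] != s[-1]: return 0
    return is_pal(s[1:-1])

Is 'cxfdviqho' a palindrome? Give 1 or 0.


is_pal('cxfdviqho'): s[0]='c' != s[-1]='o' -> return 0
Result: 0 (not a palindrome)

0


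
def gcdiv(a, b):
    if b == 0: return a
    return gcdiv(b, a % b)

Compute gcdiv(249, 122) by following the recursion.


gcdiv(249, 122) = gcdiv(122, 5)
gcdiv(122, 5) = gcdiv(5, 2)
gcdiv(5, 2) = gcdiv(2, 1)
gcdiv(2, 1) = gcdiv(1, 0)
gcdiv(1, 0) = 1  (base case)

1


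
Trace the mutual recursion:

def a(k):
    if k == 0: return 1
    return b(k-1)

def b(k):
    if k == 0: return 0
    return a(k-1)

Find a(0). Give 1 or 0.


a(0) = 1  (base case)
Result: 1

1


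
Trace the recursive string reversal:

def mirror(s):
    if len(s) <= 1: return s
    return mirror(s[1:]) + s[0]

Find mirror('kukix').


mirror('kukix') = mirror('ukix') + 'k'
mirror('ukix') = mirror('kix') + 'u'
mirror('kix') = mirror('ix') + 'k'
mirror('ix') = mirror('x') + 'i'
mirror('x') = 'x'  (base case)
Concatenating: 'x' + 'i' + 'k' + 'u' + 'k' = 'xikuk'

xikuk


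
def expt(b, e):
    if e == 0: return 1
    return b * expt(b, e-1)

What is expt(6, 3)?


expt(6, 3)
= 6 * expt(6, 2)
= 6 * 6 * expt(6, 1)
= 6 * 6 * 6 * expt(6, 0)
= 6 * 6 * 6 * 1
= 216

216


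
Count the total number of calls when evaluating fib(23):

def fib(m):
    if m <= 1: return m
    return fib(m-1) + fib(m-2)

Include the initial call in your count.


Let C(n) = total calls for fib(n)
C(0) = 1, C(1) = 1
C(2) = 1 + C(1) + C(0) = 1 + 1 + 1 = 3
C(3) = 1 + C(2) + C(1) = 1 + 3 + 1 = 5
C(4) = 1 + C(3) + C(2) = 1 + 5 + 3 = 9
C(5) = 1 + C(4) + C(3) = 1 + 9 + 5 = 15
C(6) = 1 + C(5) + C(4) = 1 + 15 + 9 = 25
C(7) = 1 + C(6) + C(5) = 1 + 25 + 15 = 41
C(8) = 1 + C(7) + C(6) = 1 + 41 + 25 = 67
C(9) = 1 + C(8) + C(7) = 1 + 67 + 41 = 109
C(10) = 1 + C(9) + C(8) = 1 + 109 + 67 = 177
C(11) = 1 + C(10) + C(9) = 1 + 177 + 109 = 287
C(12) = 1 + C(11) + C(10) = 1 + 287 + 177 = 465
C(13) = 1 + C(12) + C(11) = 1 + 465 + 287 = 753
C(14) = 1 + C(13) + C(12) = 1 + 753 + 465 = 1219
C(15) = 1 + C(14) + C(13) = 1 + 1219 + 753 = 1973
C(16) = 1 + C(15) + C(14) = 1 + 1973 + 1219 = 3193
C(17) = 1 + C(16) + C(15) = 1 + 3193 + 1973 = 5167
C(18) = 1 + C(17) + C(16) = 1 + 5167 + 3193 = 8361
C(19) = 1 + C(18) + C(17) = 1 + 8361 + 5167 = 13529
C(20) = 1 + C(19) + C(18) = 1 + 13529 + 8361 = 21891
C(21) = 1 + C(20) + C(19) = 1 + 21891 + 13529 = 35421
C(22) = 1 + C(21) + C(20) = 1 + 35421 + 21891 = 57313
C(23) = 1 + C(22) + C(21) = 1 + 57313 + 35421 = 92735

92735


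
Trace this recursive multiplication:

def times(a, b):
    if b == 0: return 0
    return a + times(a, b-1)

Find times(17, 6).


times(17, 6) = 17 + times(17, 5)
times(17, 5) = 17 + times(17, 4)
times(17, 4) = 17 + times(17, 3)
times(17, 3) = 17 + times(17, 2)
times(17, 2) = 17 + times(17, 1)
times(17, 1) = 17 + times(17, 0)
times(17, 0) = 0  (base case)
Total: 17 + 17 + 17 + 17 + 17 + 17 + 0 = 102

102


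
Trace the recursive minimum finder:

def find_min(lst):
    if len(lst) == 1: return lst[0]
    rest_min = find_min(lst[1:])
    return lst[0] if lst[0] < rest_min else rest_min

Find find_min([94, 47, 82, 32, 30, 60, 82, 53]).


find_min([94, 47, 82, 32, 30, 60, 82, 53]): compare 94 with find_min([47, 82, 32, 30, 60, 82, 53])
find_min([47, 82, 32, 30, 60, 82, 53]): compare 47 with find_min([82, 32, 30, 60, 82, 53])
find_min([82, 32, 30, 60, 82, 53]): compare 82 with find_min([32, 30, 60, 82, 53])
find_min([32, 30, 60, 82, 53]): compare 32 with find_min([30, 60, 82, 53])
find_min([30, 60, 82, 53]): compare 30 with find_min([60, 82, 53])
find_min([60, 82, 53]): compare 60 with find_min([82, 53])
find_min([82, 53]): compare 82 with find_min([53])
find_min([53]) = 53  (base case)
Compare 82 with 53 -> 53
Compare 60 with 53 -> 53
Compare 30 with 53 -> 30
Compare 32 with 30 -> 30
Compare 82 with 30 -> 30
Compare 47 with 30 -> 30
Compare 94 with 30 -> 30

30


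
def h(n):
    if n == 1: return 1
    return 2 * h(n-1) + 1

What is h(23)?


h(23) = 2 * h(22) + 1
h(22) = 2 * h(21) + 1
h(21) = 2 * h(20) + 1
h(20) = 2 * h(19) + 1
h(19) = 2 * h(18) + 1
h(18) = 2 * h(17) + 1
h(17) = 2 * h(16) + 1
h(16) = 2 * h(15) + 1
h(15) = 2 * h(14) + 1
h(14) = 2 * h(13) + 1
h(13) = 2 * h(12) + 1
h(12) = 2 * h(11) + 1
h(11) = 2 * h(10) + 1
h(10) = 2 * h(9) + 1
h(9) = 2 * h(8) + 1
h(8) = 2 * h(7) + 1
h(7) = 2 * h(6) + 1
h(6) = 2 * h(5) + 1
h(5) = 2 * h(4) + 1
h(4) = 2 * h(3) + 1
h(3) = 2 * h(2) + 1
h(2) = 2 * h(1) + 1
h(1) = 1  (base case)
h(2) = 2 * 1 + 1 = 3
h(3) = 2 * 3 + 1 = 7
h(4) = 2 * 7 + 1 = 15
h(5) = 2 * 15 + 1 = 31
h(6) = 2 * 31 + 1 = 63
h(7) = 2 * 63 + 1 = 127
h(8) = 2 * 127 + 1 = 255
h(9) = 2 * 255 + 1 = 511
h(10) = 2 * 511 + 1 = 1023
h(11) = 2 * 1023 + 1 = 2047
h(12) = 2 * 2047 + 1 = 4095
h(13) = 2 * 4095 + 1 = 8191
h(14) = 2 * 8191 + 1 = 16383
h(15) = 2 * 16383 + 1 = 32767
h(16) = 2 * 32767 + 1 = 65535
h(17) = 2 * 65535 + 1 = 131071
h(18) = 2 * 131071 + 1 = 262143
h(19) = 2 * 262143 + 1 = 524287
h(20) = 2 * 524287 + 1 = 1048575
h(21) = 2 * 1048575 + 1 = 2097151
h(22) = 2 * 2097151 + 1 = 4194303
h(23) = 2 * 4194303 + 1 = 8388607

8388607


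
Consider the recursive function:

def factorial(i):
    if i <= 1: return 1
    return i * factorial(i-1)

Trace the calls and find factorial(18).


factorial(18)
= 18 * factorial(17)
= 18 * 17 * factorial(16)
= 18 * 17 * 16 * factorial(15)
= 18 * 17 * 16 * 15 * factorial(14)
= 18 * 17 * 16 * 15 * 14 * factorial(13)
= 18 * 17 * 16 * 15 * 14 * 13 * factorial(12)
= 18 * 17 * 16 * 15 * 14 * 13 * 12 * factorial(11)
= 18 * 17 * 16 * 15 * 14 * 13 * 12 * 11 * factorial(10)
= 18 * 17 * 16 * 15 * 14 * 13 * 12 * 11 * 10 * factorial(9)
= 18 * 17 * 16 * 15 * 14 * 13 * 12 * 11 * 10 * 9 * factorial(8)
= 18 * 17 * 16 * 15 * 14 * 13 * 12 * 11 * 10 * 9 * 8 * factorial(7)
= 18 * 17 * 16 * 15 * 14 * 13 * 12 * 11 * 10 * 9 * 8 * 7 * factorial(6)
= 18 * 17 * 16 * 15 * 14 * 13 * 12 * 11 * 10 * 9 * 8 * 7 * 6 * factorial(5)
= 18 * 17 * 16 * 15 * 14 * 13 * 12 * 11 * 10 * 9 * 8 * 7 * 6 * 5 * factorial(4)
= 18 * 17 * 16 * 15 * 14 * 13 * 12 * 11 * 10 * 9 * 8 * 7 * 6 * 5 * 4 * factorial(3)
= 18 * 17 * 16 * 15 * 14 * 13 * 12 * 11 * 10 * 9 * 8 * 7 * 6 * 5 * 4 * 3 * factorial(2)
= 18 * 17 * 16 * 15 * 14 * 13 * 12 * 11 * 10 * 9 * 8 * 7 * 6 * 5 * 4 * 3 * 2 * factorial(1)
= 18 * 17 * 16 * 15 * 14 * 13 * 12 * 11 * 10 * 9 * 8 * 7 * 6 * 5 * 4 * 3 * 2 * 1
= 6402373705728000

6402373705728000


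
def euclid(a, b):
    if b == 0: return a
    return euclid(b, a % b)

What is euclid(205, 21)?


euclid(205, 21) = euclid(21, 16)
euclid(21, 16) = euclid(16, 5)
euclid(16, 5) = euclid(5, 1)
euclid(5, 1) = euclid(1, 0)
euclid(1, 0) = 1  (base case)

1


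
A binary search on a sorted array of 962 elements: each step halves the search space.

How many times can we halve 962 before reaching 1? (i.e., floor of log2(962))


962 / 2 = 481
481 / 2 = 240
240 / 2 = 120
120 / 2 = 60
60 / 2 = 30
30 / 2 = 15
15 / 2 = 7
7 / 2 = 3
3 / 2 = 1
Reached 1 after 9 halvings

9


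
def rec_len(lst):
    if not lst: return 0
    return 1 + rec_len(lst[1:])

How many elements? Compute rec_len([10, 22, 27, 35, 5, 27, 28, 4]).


rec_len([10, 22, 27, 35, 5, 27, 28, 4]) = 1 + rec_len([22, 27, 35, 5, 27, 28, 4])
rec_len([22, 27, 35, 5, 27, 28, 4]) = 1 + rec_len([27, 35, 5, 27, 28, 4])
rec_len([27, 35, 5, 27, 28, 4]) = 1 + rec_len([35, 5, 27, 28, 4])
rec_len([35, 5, 27, 28, 4]) = 1 + rec_len([5, 27, 28, 4])
rec_len([5, 27, 28, 4]) = 1 + rec_len([27, 28, 4])
rec_len([27, 28, 4]) = 1 + rec_len([28, 4])
rec_len([28, 4]) = 1 + rec_len([4])
rec_len([4]) = 1 + rec_len([])
rec_len([]) = 0  (base case)
Unwinding: 1 + 1 + 1 + 1 + 1 + 1 + 1 + 1 + 0 = 8

8


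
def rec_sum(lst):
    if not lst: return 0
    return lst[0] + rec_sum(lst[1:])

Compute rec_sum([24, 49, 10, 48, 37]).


rec_sum([24, 49, 10, 48, 37]) = 24 + rec_sum([49, 10, 48, 37])
rec_sum([49, 10, 48, 37]) = 49 + rec_sum([10, 48, 37])
rec_sum([10, 48, 37]) = 10 + rec_sum([48, 37])
rec_sum([48, 37]) = 48 + rec_sum([37])
rec_sum([37]) = 37 + rec_sum([])
rec_sum([]) = 0  (base case)
Total: 24 + 49 + 10 + 48 + 37 + 0 = 168

168


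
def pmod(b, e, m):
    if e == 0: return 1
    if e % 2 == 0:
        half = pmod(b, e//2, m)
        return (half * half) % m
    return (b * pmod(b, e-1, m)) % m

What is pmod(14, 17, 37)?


pmod(14, 17, 37): e is odd, compute pmod(14, 16, 37)
  pmod(14, 16, 37): e is even, compute pmod(14, 8, 37)
    pmod(14, 8, 37): e is even, compute pmod(14, 4, 37)
      pmod(14, 4, 37): e is even, compute pmod(14, 2, 37)
        pmod(14, 2, 37): e is even, compute pmod(14, 1, 37)
          pmod(14, 1, 37): e is odd, compute pmod(14, 0, 37)
          pmod(14, 0, 37) = 1
          (14 * 1) % 37 = 14
        half=14, (14*14) % 37 = 11
      half=11, (11*11) % 37 = 10
    half=10, (10*10) % 37 = 26
  half=26, (26*26) % 37 = 10
(14 * 10) % 37 = 29

29


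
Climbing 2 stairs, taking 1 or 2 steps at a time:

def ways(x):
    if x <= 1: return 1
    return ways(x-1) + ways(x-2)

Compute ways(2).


Building up from base cases:
ways(0) = 1
ways(1) = 1
ways(2) = ways(1) + ways(0) = 1 + 1 = 2

2


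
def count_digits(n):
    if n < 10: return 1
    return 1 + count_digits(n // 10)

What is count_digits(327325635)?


count_digits(327325635) = 1 + count_digits(32732563)
count_digits(32732563) = 1 + count_digits(3273256)
count_digits(3273256) = 1 + count_digits(327325)
count_digits(327325) = 1 + count_digits(32732)
count_digits(32732) = 1 + count_digits(3273)
count_digits(3273) = 1 + count_digits(327)
count_digits(327) = 1 + count_digits(32)
count_digits(32) = 1 + count_digits(3)
count_digits(3) = 1  (base case: 3 < 10)
Unwinding: 1 + 1 + 1 + 1 + 1 + 1 + 1 + 1 + 1 = 9

9


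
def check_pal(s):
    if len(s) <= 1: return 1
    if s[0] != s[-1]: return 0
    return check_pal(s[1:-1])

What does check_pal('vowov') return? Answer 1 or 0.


check_pal('vowov'): s[0]='v' == s[-1]='v' -> check check_pal('owo')
check_pal('owo'): s[0]='o' == s[-1]='o' -> check check_pal('w')
check_pal('w'): len <= 1 -> return 1  (base case)
Result: 1 (palindrome)

1


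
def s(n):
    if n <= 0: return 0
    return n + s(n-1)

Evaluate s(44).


s(44)
= 44 + 43 + 42 + 41 + 40 + 39 + 38 + 37 + 36 + 35 + 34 + 33 + 32 + 31 + 30 + 29 + 28 + 27 + 26 + 25 + 24 + 23 + 22 + 21 + 20 + 19 + 18 + 17 + 16 + 15 + 14 + 13 + 12 + 11 + 10 + 9 + 8 + 7 + 6 + 5 + 4 + 3 + 2 + 1 + s(0)
= 44 + 43 + 42 + 41 + 40 + 39 + 38 + 37 + 36 + 35 + 34 + 33 + 32 + 31 + 30 + 29 + 28 + 27 + 26 + 25 + 24 + 23 + 22 + 21 + 20 + 19 + 18 + 17 + 16 + 15 + 14 + 13 + 12 + 11 + 10 + 9 + 8 + 7 + 6 + 5 + 4 + 3 + 2 + 1 + 0
= 990

990
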